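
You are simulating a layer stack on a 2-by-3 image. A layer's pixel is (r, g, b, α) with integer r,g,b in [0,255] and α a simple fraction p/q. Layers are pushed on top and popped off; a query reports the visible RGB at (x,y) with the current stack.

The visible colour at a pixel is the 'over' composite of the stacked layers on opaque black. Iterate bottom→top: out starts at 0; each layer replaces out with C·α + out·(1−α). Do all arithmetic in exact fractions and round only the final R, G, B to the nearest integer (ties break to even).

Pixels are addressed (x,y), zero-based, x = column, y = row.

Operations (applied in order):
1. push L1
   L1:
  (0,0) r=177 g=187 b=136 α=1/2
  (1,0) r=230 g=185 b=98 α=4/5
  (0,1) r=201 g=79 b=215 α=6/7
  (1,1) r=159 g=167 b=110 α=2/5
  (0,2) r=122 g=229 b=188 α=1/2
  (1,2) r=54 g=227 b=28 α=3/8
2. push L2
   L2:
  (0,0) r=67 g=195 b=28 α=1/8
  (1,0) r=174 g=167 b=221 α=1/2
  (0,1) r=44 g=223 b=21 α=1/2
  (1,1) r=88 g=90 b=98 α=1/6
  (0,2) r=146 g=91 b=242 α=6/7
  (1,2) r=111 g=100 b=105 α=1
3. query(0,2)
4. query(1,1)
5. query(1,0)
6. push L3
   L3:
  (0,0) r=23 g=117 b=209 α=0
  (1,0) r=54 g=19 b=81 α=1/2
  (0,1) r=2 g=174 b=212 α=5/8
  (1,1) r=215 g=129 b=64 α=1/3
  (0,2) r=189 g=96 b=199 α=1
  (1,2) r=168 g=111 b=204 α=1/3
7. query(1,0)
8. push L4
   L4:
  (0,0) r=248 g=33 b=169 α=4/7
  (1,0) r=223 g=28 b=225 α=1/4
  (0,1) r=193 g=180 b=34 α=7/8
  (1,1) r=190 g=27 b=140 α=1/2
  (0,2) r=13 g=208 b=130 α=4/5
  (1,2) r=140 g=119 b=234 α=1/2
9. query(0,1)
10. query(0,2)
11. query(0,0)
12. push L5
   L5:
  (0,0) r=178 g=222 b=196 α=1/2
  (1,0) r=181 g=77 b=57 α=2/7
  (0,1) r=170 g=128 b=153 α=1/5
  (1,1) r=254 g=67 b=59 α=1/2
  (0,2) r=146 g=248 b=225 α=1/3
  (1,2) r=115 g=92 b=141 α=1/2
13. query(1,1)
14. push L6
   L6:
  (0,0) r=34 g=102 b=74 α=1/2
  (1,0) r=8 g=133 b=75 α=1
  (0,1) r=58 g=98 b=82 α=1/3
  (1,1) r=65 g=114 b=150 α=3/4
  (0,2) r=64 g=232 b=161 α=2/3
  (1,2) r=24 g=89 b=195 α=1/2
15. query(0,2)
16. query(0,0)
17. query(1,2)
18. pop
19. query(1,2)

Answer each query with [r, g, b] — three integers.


(0,2) stack=L1,L2; from [0,0,0]:
after L1 α=1/2: [61, 229/2, 94]
after L2 α=6/7: [937/7, 1321/14, 1546/7]
= [134, 94, 221]

at x=1,y=1 over L1,L2:
after L1 α=2/5: [318/5, 334/5, 44]
after L2 α=1/6: [203/3, 212/3, 53]
= [68, 71, 53]

(1,0) stack=L1,L2; from [0,0,0]:
L1 α=4/5: [184, 148, 392/5]
L2 α=1/2: [179, 315/2, 1497/10]
= [179, 158, 150]

(1,0) stack=L1,L2,L3; from [0,0,0]:
after L1 α=4/5: [184, 148, 392/5]
after L2 α=1/2: [179, 315/2, 1497/10]
after L3 α=1/2: [233/2, 353/4, 2307/20]
rounded: [116, 88, 115]

at x=0,y=1 over L1,L2,L3,L4:
after L1 α=6/7: [1206/7, 474/7, 1290/7]
after L2 α=1/2: [757/7, 2035/14, 1437/14]
after L3 α=5/8: [2341/56, 18285/112, 19151/112]
after L4 α=7/8: [77997/448, 159405/896, 45807/896]
→ [174, 178, 51]

query (0,2) [L1,L2,L3,L4] — begin 0,0,0
+L1 (α=1/2) → [61, 229/2, 94]
+L2 (α=6/7) → [937/7, 1321/14, 1546/7]
+L3 (α=1) → [189, 96, 199]
+L4 (α=4/5) → [241/5, 928/5, 719/5]
→ [48, 186, 144]

(0,0) stack=L1,L2,L3,L4; from [0,0,0]:
after L1 α=1/2: [177/2, 187/2, 68]
after L2 α=1/8: [1373/16, 1699/16, 63]
after L3 α=0: [1373/16, 1699/16, 63]
after L4 α=4/7: [19991/112, 7209/112, 865/7]
→ [178, 64, 124]

at x=1,y=1 over L1,L2,L3,L4,L5:
after L1 α=2/5: [318/5, 334/5, 44]
after L2 α=1/6: [203/3, 212/3, 53]
after L3 α=1/3: [1051/9, 811/9, 170/3]
after L4 α=1/2: [2761/18, 527/9, 295/3]
after L5 α=1/2: [7333/36, 565/9, 236/3]
rounded: [204, 63, 79]

at x=0,y=2 over L1,L2,L3,L4,L5,L6:
after L1 α=1/2: [61, 229/2, 94]
after L2 α=6/7: [937/7, 1321/14, 1546/7]
after L3 α=1: [189, 96, 199]
after L4 α=4/5: [241/5, 928/5, 719/5]
after L5 α=1/3: [404/5, 1032/5, 2563/15]
after L6 α=2/3: [348/5, 3352/15, 7393/45]
rounded: [70, 223, 164]

query (0,0) [L1,L2,L3,L4,L5,L6] — begin 0,0,0
after L1 α=1/2: [177/2, 187/2, 68]
after L2 α=1/8: [1373/16, 1699/16, 63]
after L3 α=0: [1373/16, 1699/16, 63]
after L4 α=4/7: [19991/112, 7209/112, 865/7]
after L5 α=1/2: [39927/224, 32073/224, 2237/14]
after L6 α=1/2: [47543/448, 54921/448, 3273/28]
= [106, 123, 117]

(1,2) stack=L1,L2,L3,L4,L5,L6; from [0,0,0]:
after L1 α=3/8: [81/4, 681/8, 21/2]
after L2 α=1: [111, 100, 105]
after L3 α=1/3: [130, 311/3, 138]
after L4 α=1/2: [135, 334/3, 186]
after L5 α=1/2: [125, 305/3, 327/2]
after L6 α=1/2: [149/2, 286/3, 717/4]
→ [74, 95, 179]

at x=1,y=2 over L1,L2,L3,L4,L5:
L1 α=3/8: [81/4, 681/8, 21/2]
L2 α=1: [111, 100, 105]
L3 α=1/3: [130, 311/3, 138]
L4 α=1/2: [135, 334/3, 186]
L5 α=1/2: [125, 305/3, 327/2]
= [125, 102, 164]


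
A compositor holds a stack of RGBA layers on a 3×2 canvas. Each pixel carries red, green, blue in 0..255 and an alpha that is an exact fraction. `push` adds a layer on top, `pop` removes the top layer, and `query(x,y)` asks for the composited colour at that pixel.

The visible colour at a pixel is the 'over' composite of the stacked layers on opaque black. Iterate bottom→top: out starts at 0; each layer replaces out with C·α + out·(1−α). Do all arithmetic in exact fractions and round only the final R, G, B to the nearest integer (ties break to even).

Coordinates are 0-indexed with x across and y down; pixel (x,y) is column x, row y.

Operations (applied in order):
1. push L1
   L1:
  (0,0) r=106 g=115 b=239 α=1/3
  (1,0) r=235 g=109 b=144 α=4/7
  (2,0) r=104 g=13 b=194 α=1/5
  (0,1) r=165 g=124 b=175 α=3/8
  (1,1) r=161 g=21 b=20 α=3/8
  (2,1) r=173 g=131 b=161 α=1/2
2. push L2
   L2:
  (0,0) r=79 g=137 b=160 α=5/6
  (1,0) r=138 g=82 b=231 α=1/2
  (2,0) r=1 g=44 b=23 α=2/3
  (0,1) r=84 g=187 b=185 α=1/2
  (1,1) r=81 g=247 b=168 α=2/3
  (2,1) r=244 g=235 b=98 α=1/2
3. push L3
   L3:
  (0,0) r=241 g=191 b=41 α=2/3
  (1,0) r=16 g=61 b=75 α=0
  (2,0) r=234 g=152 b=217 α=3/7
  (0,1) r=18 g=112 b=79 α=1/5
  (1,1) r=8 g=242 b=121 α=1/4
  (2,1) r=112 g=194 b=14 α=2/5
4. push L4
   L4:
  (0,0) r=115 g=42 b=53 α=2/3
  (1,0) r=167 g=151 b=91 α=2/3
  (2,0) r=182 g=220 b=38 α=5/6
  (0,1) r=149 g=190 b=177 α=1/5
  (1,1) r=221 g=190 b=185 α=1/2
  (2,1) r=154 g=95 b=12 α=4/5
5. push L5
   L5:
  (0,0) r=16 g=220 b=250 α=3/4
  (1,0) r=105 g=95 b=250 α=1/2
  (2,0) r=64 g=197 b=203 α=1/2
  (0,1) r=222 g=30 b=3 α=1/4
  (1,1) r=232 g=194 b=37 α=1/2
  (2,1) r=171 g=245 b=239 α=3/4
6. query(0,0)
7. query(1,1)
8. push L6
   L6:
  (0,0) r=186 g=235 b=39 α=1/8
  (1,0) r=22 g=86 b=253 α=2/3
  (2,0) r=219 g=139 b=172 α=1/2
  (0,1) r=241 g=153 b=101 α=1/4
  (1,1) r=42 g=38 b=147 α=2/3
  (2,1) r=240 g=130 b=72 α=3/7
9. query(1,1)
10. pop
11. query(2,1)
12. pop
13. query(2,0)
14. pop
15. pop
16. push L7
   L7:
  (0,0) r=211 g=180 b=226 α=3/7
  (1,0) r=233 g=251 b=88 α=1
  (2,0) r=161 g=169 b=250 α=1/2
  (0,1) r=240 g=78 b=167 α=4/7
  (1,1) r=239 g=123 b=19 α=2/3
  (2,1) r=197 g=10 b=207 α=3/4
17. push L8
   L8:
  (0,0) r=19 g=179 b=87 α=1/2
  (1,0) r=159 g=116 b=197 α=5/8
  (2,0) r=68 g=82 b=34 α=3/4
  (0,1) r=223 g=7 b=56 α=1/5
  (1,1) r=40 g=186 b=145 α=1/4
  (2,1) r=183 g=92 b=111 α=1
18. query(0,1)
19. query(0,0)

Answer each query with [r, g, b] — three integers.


at x=0,y=0 over L1,L2,L3,L4,L5:
after L1 α=1/3: [106/3, 115/3, 239/3]
after L2 α=5/6: [1291/18, 1085/9, 2639/18]
after L3 α=2/3: [9967/54, 4523/27, 4115/54]
after L4 α=2/3: [22387/162, 6791/81, 9839/162]
after L5 α=3/4: [30163/648, 60251/324, 131339/648]
→ [47, 186, 203]

at x=1,y=1 over L1,L2,L3,L4,L5:
+L1 (α=3/8) → [483/8, 63/8, 15/2]
+L2 (α=2/3) → [593/8, 4015/24, 229/2]
+L3 (α=1/4) → [1843/32, 5951/32, 929/8]
+L4 (α=1/2) → [8915/64, 12031/64, 2409/16]
+L5 (α=1/2) → [23763/128, 24447/128, 3001/32]
= [186, 191, 94]

(1,1) stack=L1,L2,L3,L4,L5,L6; from [0,0,0]:
L1 α=3/8: [483/8, 63/8, 15/2]
L2 α=2/3: [593/8, 4015/24, 229/2]
L3 α=1/4: [1843/32, 5951/32, 929/8]
L4 α=1/2: [8915/64, 12031/64, 2409/16]
L5 α=1/2: [23763/128, 24447/128, 3001/32]
L6 α=2/3: [11505/128, 34175/384, 12409/96]
rounded: [90, 89, 129]

(2,1) stack=L1,L2,L3,L4,L5; from [0,0,0]:
+L1 (α=1/2) → [173/2, 131/2, 161/2]
+L2 (α=1/2) → [661/4, 601/4, 357/4]
+L3 (α=2/5) → [2879/20, 671/4, 1183/20]
+L4 (α=4/5) → [15199/100, 2191/20, 2143/100]
+L5 (α=3/4) → [66499/400, 16891/80, 73843/400]
→ [166, 211, 185]

query (2,0) [L1,L2,L3,L4] — begin 0,0,0
after L1 α=1/5: [104/5, 13/5, 194/5]
after L2 α=2/3: [38/5, 151/5, 424/15]
after L3 α=3/7: [3662/35, 412/5, 11461/105]
after L4 α=5/6: [17756/105, 2956/15, 31411/630]
rounded: [169, 197, 50]

(0,1) stack=L1,L2,L7,L8; from [0,0,0]:
after L1 α=3/8: [495/8, 93/2, 525/8]
after L2 α=1/2: [1167/16, 467/4, 2005/16]
after L7 α=4/7: [18861/112, 2649/28, 16703/112]
after L8 α=1/5: [5021/28, 2698/35, 18271/140]
→ [179, 77, 131]

(0,0) stack=L1,L2,L7,L8; from [0,0,0]:
+L1 (α=1/3) → [106/3, 115/3, 239/3]
+L2 (α=5/6) → [1291/18, 1085/9, 2639/18]
+L7 (α=3/7) → [8279/63, 9200/63, 11380/63]
+L8 (α=1/2) → [4738/63, 20477/126, 16861/126]
= [75, 163, 134]


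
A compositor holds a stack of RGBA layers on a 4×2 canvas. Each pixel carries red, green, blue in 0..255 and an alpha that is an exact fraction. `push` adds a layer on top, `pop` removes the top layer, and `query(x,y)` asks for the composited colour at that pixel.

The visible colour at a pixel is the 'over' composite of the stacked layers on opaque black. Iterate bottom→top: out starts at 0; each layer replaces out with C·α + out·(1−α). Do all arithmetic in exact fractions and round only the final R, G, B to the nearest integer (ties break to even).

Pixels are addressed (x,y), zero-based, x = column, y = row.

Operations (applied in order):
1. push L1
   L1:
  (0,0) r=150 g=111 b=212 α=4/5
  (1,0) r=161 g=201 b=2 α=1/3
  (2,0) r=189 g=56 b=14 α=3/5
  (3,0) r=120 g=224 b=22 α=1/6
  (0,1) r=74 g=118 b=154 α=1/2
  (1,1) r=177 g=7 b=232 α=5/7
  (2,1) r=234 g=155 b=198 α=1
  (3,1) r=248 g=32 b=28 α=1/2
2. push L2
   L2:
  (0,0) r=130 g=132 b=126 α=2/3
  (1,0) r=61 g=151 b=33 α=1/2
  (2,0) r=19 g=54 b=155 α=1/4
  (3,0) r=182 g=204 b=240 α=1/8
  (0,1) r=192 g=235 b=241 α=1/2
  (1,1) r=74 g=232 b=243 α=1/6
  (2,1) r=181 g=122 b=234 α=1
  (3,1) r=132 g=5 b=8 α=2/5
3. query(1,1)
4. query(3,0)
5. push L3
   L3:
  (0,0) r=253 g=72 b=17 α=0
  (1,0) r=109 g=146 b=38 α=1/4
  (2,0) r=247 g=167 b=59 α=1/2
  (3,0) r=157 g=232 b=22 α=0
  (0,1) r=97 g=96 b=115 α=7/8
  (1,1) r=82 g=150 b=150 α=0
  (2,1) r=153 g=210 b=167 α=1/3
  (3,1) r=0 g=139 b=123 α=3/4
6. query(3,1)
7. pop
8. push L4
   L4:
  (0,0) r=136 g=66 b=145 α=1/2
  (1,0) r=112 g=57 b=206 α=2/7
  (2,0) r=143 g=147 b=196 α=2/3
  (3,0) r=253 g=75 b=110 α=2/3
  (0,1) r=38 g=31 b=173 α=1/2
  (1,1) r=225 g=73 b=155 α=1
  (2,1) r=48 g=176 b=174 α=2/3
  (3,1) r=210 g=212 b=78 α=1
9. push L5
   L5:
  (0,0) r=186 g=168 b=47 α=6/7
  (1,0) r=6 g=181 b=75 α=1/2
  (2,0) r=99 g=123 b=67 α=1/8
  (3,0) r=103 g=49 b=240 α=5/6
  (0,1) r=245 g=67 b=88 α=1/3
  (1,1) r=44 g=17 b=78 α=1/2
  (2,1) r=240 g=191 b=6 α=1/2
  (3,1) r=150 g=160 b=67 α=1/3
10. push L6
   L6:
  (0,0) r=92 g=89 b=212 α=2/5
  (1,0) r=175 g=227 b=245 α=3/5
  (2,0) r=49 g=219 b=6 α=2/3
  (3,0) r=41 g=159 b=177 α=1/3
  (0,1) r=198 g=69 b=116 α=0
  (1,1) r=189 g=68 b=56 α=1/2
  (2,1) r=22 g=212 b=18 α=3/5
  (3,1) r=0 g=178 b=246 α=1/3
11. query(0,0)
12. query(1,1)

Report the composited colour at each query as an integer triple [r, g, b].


(1,1) stack=L1,L2; from [0,0,0]:
L1 α=5/7: [885/7, 5, 1160/7]
L2 α=1/6: [4943/42, 257/6, 7501/42]
rounded: [118, 43, 179]

query (3,0) [L1,L2] — begin 0,0,0
L1 α=1/6: [20, 112/3, 11/3]
L2 α=1/8: [161/4, 349/6, 797/24]
= [40, 58, 33]

(3,1) stack=L1,L2,L3; from [0,0,0]:
L1 α=1/2: [124, 16, 14]
L2 α=2/5: [636/5, 58/5, 58/5]
L3 α=3/4: [159/5, 2143/20, 1903/20]
= [32, 107, 95]

at x=0,y=0 over L1,L2,L4,L5,L6:
after L1 α=4/5: [120, 444/5, 848/5]
after L2 α=2/3: [380/3, 588/5, 2108/15]
after L4 α=1/2: [394/3, 459/5, 4283/30]
after L5 α=6/7: [3742/21, 5499/35, 12743/210]
after L6 α=2/5: [1006/7, 22727/175, 42423/350]
→ [144, 130, 121]

query (1,1) [L1,L2,L4,L5,L6] — begin 0,0,0
after L1 α=5/7: [885/7, 5, 1160/7]
after L2 α=1/6: [4943/42, 257/6, 7501/42]
after L4 α=1: [225, 73, 155]
after L5 α=1/2: [269/2, 45, 233/2]
after L6 α=1/2: [647/4, 113/2, 345/4]
rounded: [162, 56, 86]


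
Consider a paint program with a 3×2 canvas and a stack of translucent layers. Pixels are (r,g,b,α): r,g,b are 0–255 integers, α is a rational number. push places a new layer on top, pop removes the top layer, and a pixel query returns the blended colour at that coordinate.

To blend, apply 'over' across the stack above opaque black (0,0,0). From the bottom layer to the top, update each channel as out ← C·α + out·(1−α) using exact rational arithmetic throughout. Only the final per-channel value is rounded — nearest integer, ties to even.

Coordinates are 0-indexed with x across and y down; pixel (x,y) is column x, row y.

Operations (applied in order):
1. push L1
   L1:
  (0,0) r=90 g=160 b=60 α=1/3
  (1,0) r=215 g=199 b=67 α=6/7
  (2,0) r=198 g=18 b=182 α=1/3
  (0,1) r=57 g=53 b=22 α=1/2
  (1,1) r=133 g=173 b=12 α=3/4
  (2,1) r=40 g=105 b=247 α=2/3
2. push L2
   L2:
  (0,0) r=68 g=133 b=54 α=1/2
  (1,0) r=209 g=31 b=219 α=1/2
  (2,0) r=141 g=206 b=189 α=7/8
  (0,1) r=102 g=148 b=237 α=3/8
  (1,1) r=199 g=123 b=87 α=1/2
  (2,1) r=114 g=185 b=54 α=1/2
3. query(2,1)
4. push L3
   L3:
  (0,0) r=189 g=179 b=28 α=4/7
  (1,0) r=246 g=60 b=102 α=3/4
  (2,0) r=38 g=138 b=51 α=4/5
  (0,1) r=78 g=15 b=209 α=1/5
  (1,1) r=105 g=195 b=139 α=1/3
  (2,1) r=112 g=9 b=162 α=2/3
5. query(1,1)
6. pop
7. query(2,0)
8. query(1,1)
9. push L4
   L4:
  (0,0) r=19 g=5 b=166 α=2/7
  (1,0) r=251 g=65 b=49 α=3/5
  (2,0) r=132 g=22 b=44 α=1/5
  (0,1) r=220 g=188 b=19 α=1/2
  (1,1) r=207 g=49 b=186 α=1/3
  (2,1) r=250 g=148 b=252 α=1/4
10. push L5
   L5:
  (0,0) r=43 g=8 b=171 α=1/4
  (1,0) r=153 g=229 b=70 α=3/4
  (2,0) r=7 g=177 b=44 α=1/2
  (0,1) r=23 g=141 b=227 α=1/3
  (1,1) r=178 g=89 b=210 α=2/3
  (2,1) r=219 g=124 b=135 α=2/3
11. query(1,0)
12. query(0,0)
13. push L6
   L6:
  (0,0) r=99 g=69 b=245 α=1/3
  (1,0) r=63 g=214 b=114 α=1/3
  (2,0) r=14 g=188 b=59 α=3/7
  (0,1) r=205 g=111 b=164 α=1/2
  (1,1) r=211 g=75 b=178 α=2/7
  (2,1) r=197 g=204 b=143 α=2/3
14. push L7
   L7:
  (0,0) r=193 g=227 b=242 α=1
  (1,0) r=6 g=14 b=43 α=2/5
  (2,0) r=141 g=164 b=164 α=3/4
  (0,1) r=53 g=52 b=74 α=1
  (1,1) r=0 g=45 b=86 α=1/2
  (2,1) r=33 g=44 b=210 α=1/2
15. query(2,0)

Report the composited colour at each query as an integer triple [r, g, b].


query (2,1) [L1,L2] — begin 0,0,0
after L1 α=2/3: [80/3, 70, 494/3]
after L2 α=1/2: [211/3, 255/2, 328/3]
→ [70, 128, 109]

(1,1) stack=L1,L2,L3; from [0,0,0]:
+L1 (α=3/4) → [399/4, 519/4, 9]
+L2 (α=1/2) → [1195/8, 1011/8, 48]
+L3 (α=1/3) → [1615/12, 597/4, 235/3]
= [135, 149, 78]

at x=2,y=0 over L1,L2:
after L1 α=1/3: [66, 6, 182/3]
after L2 α=7/8: [1053/8, 181, 4151/24]
→ [132, 181, 173]

query (1,1) [L1,L2] — begin 0,0,0
after L1 α=3/4: [399/4, 519/4, 9]
after L2 α=1/2: [1195/8, 1011/8, 48]
= [149, 126, 48]

at x=1,y=0 over L1,L2,L4,L5:
+L1 (α=6/7) → [1290/7, 1194/7, 402/7]
+L2 (α=1/2) → [2753/14, 1411/14, 1935/14]
+L4 (α=3/5) → [8024/35, 2776/35, 2964/35]
+L5 (α=3/4) → [24089/140, 26821/140, 5157/70]
→ [172, 192, 74]

(0,0) stack=L1,L2,L4,L5; from [0,0,0]:
L1 α=1/3: [30, 160/3, 20]
L2 α=1/2: [49, 559/6, 37]
L4 α=2/7: [283/7, 2855/42, 517/7]
L5 α=1/4: [575/14, 2967/56, 687/7]
rounded: [41, 53, 98]

at x=2,y=0 over L1,L2,L4,L5,L6,L7:
L1 α=1/3: [66, 6, 182/3]
L2 α=7/8: [1053/8, 181, 4151/24]
L4 α=1/5: [1317/10, 746/5, 883/6]
L5 α=1/2: [1387/20, 1631/10, 1147/12]
L6 α=3/7: [1597/35, 6082/35, 1678/21]
L7 α=3/4: [8201/70, 11651/70, 6005/42]
= [117, 166, 143]


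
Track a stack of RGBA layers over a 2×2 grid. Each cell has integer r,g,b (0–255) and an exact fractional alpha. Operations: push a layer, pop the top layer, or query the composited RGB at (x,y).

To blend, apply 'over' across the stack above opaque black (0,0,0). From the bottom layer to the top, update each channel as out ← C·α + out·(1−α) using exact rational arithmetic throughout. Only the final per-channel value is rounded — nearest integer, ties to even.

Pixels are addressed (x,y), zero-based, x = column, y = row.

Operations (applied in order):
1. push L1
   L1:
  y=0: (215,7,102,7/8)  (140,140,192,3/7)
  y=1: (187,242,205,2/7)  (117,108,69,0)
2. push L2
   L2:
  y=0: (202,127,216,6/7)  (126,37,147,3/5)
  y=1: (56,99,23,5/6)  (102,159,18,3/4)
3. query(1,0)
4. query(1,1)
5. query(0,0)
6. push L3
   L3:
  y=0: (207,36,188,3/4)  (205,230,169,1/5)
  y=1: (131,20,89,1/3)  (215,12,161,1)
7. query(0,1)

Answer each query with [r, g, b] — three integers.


at x=1,y=0 over L1,L2:
L1 α=3/7: [60, 60, 576/7]
L2 α=3/5: [498/5, 231/5, 4239/35]
= [100, 46, 121]

(1,1) stack=L1,L2; from [0,0,0]:
L1 α=0: [0, 0, 0]
L2 α=3/4: [153/2, 477/4, 27/2]
→ [76, 119, 14]

query (0,0) [L1,L2] — begin 0,0,0
after L1 α=7/8: [1505/8, 49/8, 357/4]
after L2 α=6/7: [11201/56, 6145/56, 5541/28]
→ [200, 110, 198]

query (0,1) [L1,L2,L3] — begin 0,0,0
after L1 α=2/7: [374/7, 484/7, 410/7]
after L2 α=5/6: [389/7, 3949/42, 405/14]
after L3 α=1/3: [565/7, 4369/63, 1028/21]
= [81, 69, 49]


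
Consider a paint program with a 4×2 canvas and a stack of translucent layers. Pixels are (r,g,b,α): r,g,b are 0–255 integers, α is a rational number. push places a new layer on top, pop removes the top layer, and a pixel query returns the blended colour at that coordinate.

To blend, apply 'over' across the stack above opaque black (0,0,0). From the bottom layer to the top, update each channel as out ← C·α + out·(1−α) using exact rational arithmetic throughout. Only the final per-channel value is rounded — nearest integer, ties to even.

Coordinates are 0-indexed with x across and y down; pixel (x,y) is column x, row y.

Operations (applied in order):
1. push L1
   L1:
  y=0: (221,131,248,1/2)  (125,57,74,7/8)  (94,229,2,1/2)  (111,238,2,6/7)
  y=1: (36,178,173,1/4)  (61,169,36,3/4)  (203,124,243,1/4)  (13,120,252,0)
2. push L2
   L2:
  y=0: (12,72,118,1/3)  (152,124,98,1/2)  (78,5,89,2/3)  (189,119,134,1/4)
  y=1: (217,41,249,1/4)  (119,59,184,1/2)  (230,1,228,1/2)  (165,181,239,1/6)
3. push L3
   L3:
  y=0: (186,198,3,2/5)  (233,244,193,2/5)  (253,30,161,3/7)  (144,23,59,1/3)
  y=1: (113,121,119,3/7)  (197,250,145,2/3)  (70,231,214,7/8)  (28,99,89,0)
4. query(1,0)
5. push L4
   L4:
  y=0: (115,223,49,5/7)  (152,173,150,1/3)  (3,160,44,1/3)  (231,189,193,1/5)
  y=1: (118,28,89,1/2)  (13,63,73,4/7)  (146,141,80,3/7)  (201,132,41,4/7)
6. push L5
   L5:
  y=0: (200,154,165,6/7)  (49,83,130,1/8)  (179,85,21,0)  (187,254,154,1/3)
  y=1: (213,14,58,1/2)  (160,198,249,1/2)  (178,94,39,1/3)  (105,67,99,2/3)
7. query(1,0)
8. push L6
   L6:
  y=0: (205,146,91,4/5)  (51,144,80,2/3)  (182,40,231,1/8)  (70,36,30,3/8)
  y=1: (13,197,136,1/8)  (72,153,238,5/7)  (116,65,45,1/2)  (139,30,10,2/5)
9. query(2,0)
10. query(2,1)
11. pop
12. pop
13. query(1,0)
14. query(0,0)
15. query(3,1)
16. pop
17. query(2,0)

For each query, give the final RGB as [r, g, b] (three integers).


(1,0) stack=L1,L2,L3; from [0,0,0]:
after L1 α=7/8: [875/8, 399/8, 259/4]
after L2 α=1/2: [2091/16, 1391/16, 651/8]
after L3 α=2/5: [13729/80, 11981/80, 5041/40]
= [172, 150, 126]

(1,0) stack=L1,L2,L3,L4,L5; from [0,0,0]:
+L1 (α=7/8) → [875/8, 399/8, 259/4]
+L2 (α=1/2) → [2091/16, 1391/16, 651/8]
+L3 (α=2/5) → [13729/80, 11981/80, 5041/40]
+L4 (α=1/3) → [6603/40, 18901/120, 8041/60]
+L5 (α=1/8) → [48181/320, 142267/960, 64087/480]
rounded: [151, 148, 134]

at x=2,y=0 over L1,L2,L3,L4,L5,L6:
L1 α=1/2: [47, 229/2, 1]
L2 α=2/3: [203/3, 83/2, 179/3]
L3 α=3/7: [3089/21, 256/7, 2165/21]
L4 α=1/3: [6241/63, 544/7, 5254/63]
L5 α=0: [6241/63, 544/7, 5254/63]
L6 α=1/8: [7879/72, 73, 7333/72]
→ [109, 73, 102]

(2,1) stack=L1,L2,L3,L4,L5,L6; from [0,0,0]:
L1 α=1/4: [203/4, 31, 243/4]
L2 α=1/2: [1123/8, 16, 1155/8]
L3 α=7/8: [5043/64, 1633/8, 13139/64]
L4 α=3/7: [12051/112, 2479/14, 16979/112]
L5 α=1/3: [22019/168, 3137/21, 19163/168]
L6 α=1/2: [41507/336, 2251/21, 26723/336]
= [124, 107, 80]

query (1,0) [L1,L2,L3,L4] — begin 0,0,0
after L1 α=7/8: [875/8, 399/8, 259/4]
after L2 α=1/2: [2091/16, 1391/16, 651/8]
after L3 α=2/5: [13729/80, 11981/80, 5041/40]
after L4 α=1/3: [6603/40, 18901/120, 8041/60]
→ [165, 158, 134]

query (0,0) [L1,L2,L3,L4] — begin 0,0,0
after L1 α=1/2: [221/2, 131/2, 124]
after L2 α=1/3: [233/3, 203/3, 122]
after L3 α=2/5: [121, 599/5, 372/5]
after L4 α=5/7: [817/7, 6773/35, 1969/35]
= [117, 194, 56]

(3,1) stack=L1,L2,L3,L4; from [0,0,0]:
L1 α=0: [0, 0, 0]
L2 α=1/6: [55/2, 181/6, 239/6]
L3 α=0: [55/2, 181/6, 239/6]
L4 α=4/7: [1773/14, 1237/14, 81/2]
→ [127, 88, 40]

query (2,0) [L1,L2,L3] — begin 0,0,0
L1 α=1/2: [47, 229/2, 1]
L2 α=2/3: [203/3, 83/2, 179/3]
L3 α=3/7: [3089/21, 256/7, 2165/21]
rounded: [147, 37, 103]


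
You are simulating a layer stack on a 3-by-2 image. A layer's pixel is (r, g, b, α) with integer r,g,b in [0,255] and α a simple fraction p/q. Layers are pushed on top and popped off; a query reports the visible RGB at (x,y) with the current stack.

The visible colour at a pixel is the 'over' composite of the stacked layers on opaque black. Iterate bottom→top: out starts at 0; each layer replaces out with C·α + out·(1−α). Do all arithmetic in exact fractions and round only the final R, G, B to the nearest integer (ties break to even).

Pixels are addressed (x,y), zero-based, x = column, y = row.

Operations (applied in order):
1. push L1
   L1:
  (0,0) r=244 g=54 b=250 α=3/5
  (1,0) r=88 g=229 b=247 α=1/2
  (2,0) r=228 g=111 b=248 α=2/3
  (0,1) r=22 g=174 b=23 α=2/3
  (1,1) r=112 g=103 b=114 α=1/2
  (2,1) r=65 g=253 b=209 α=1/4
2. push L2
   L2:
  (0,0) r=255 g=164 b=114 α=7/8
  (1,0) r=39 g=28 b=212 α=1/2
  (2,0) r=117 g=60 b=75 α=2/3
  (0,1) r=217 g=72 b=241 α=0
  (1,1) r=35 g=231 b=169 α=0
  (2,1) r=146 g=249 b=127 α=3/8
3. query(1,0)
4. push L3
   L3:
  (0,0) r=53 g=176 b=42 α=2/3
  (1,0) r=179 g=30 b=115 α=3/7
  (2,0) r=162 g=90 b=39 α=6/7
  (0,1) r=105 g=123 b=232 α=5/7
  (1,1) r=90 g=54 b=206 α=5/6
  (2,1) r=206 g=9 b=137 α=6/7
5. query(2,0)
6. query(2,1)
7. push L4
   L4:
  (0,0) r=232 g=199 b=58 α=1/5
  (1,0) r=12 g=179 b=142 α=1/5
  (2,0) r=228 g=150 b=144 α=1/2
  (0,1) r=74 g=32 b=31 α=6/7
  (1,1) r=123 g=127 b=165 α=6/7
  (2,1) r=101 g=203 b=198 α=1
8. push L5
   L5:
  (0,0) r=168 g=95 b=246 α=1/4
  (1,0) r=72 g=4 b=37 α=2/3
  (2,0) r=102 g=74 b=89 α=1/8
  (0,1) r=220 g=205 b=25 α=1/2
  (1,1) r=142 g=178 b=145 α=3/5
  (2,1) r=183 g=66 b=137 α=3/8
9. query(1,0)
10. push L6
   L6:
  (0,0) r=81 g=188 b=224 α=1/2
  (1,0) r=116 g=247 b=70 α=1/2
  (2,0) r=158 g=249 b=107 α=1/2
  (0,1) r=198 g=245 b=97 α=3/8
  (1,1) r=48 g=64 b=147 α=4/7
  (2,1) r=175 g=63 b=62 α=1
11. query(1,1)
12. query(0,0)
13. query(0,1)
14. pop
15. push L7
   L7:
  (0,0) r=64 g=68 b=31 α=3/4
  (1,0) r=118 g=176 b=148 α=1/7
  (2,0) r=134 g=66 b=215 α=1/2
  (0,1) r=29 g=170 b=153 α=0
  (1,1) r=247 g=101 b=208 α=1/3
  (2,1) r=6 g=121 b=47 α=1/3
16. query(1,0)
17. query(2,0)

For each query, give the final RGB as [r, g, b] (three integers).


(1,0) stack=L1,L2; from [0,0,0]:
+L1 (α=1/2) → [44, 229/2, 247/2]
+L2 (α=1/2) → [83/2, 285/4, 671/4]
→ [42, 71, 168]

at x=2,y=0 over L1,L2,L3:
L1 α=2/3: [152, 74, 496/3]
L2 α=2/3: [386/3, 194/3, 946/9]
L3 α=6/7: [3302/21, 1814/21, 436/9]
rounded: [157, 86, 48]

at x=2,y=1 over L1,L2,L3:
L1 α=1/4: [65/4, 253/4, 209/4]
L2 α=3/8: [2077/32, 4253/32, 2569/32]
L3 α=6/7: [5947/32, 5981/224, 28873/224]
rounded: [186, 27, 129]

at x=1,y=0 over L1,L2,L3,L4,L5:
L1 α=1/2: [44, 229/2, 247/2]
L2 α=1/2: [83/2, 285/4, 671/4]
L3 α=3/7: [703/7, 375/7, 1016/7]
L4 α=1/5: [2896/35, 2753/35, 5058/35]
L5 α=2/3: [7936/105, 1011/35, 7648/105]
→ [76, 29, 73]

query (1,1) [L1,L2,L3,L4,L5,L6] — begin 0,0,0
+L1 (α=1/2) → [56, 103/2, 57]
+L2 (α=0) → [56, 103/2, 57]
+L3 (α=5/6) → [253/3, 643/12, 1087/6]
+L4 (α=6/7) → [2467/21, 9787/84, 7027/42]
+L5 (α=3/5) → [2776/21, 6443/42, 16162/105]
+L6 (α=4/7) → [4120/49, 10027/98, 36742/245]
→ [84, 102, 150]

query (0,0) [L1,L2,L3,L4,L5,L6] — begin 0,0,0
after L1 α=3/5: [732/5, 162/5, 150]
after L2 α=7/8: [9657/40, 2951/20, 237/2]
after L3 α=2/3: [13897/120, 9991/60, 135/2]
after L4 α=1/5: [20857/150, 12976/75, 328/5]
after L5 α=1/4: [29257/200, 15351/100, 1107/10]
after L6 α=1/2: [45457/400, 34151/200, 3347/20]
rounded: [114, 171, 167]

at x=0,y=1 over L1,L2,L3,L4,L5,L6:
L1 α=2/3: [44/3, 116, 46/3]
L2 α=0: [44/3, 116, 46/3]
L3 α=5/7: [1663/21, 121, 3572/21]
L4 α=6/7: [10987/147, 313/7, 7478/147]
L5 α=1/2: [43327/294, 874/7, 11153/294]
L6 α=3/8: [391271/2352, 9515/56, 141319/2352]
rounded: [166, 170, 60]

query (1,0) [L1,L2,L3,L4,L5,L7] — begin 0,0,0
after L1 α=1/2: [44, 229/2, 247/2]
after L2 α=1/2: [83/2, 285/4, 671/4]
after L3 α=3/7: [703/7, 375/7, 1016/7]
after L4 α=1/5: [2896/35, 2753/35, 5058/35]
after L5 α=2/3: [7936/105, 1011/35, 7648/105]
after L7 α=1/7: [20002/245, 12226/245, 20476/245]
→ [82, 50, 84]

at x=2,y=0 over L1,L2,L3,L4,L5,L7:
L1 α=2/3: [152, 74, 496/3]
L2 α=2/3: [386/3, 194/3, 946/9]
L3 α=6/7: [3302/21, 1814/21, 436/9]
L4 α=1/2: [4045/21, 2482/21, 866/9]
L5 α=1/8: [4351/24, 338/3, 6863/72]
L7 α=1/2: [7567/48, 268/3, 22343/144]
= [158, 89, 155]


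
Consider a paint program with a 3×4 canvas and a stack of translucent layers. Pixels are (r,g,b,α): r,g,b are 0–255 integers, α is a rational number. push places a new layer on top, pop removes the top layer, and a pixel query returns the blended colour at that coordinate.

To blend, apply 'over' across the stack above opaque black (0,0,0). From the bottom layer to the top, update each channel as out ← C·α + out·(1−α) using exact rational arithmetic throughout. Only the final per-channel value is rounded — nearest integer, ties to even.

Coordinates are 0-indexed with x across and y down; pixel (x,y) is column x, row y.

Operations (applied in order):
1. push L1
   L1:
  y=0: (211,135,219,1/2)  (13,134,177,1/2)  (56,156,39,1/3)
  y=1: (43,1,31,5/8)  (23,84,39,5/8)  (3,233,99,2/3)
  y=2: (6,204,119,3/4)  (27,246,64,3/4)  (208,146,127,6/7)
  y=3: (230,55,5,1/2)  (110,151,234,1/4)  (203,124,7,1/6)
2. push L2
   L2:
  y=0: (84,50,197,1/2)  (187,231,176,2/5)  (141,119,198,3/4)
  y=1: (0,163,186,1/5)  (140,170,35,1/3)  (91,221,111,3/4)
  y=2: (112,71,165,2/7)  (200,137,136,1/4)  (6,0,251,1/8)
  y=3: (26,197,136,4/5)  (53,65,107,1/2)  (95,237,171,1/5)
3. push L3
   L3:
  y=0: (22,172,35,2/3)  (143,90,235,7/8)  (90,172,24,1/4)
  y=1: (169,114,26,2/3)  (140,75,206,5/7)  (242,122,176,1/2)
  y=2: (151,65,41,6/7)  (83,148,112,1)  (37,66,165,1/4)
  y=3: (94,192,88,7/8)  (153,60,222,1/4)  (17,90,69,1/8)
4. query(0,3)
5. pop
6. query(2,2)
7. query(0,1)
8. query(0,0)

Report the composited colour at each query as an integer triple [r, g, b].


(0,3) stack=L1,L2,L3; from [0,0,0]:
+L1 (α=1/2) → [115, 55/2, 5/2]
+L2 (α=4/5) → [219/5, 1631/10, 1093/10]
+L3 (α=7/8) → [3509/40, 15071/80, 7253/80]
→ [88, 188, 91]

query (2,2) [L1,L2] — begin 0,0,0
+L1 (α=6/7) → [1248/7, 876/7, 762/7]
+L2 (α=1/8) → [627/4, 219/2, 1013/8]
= [157, 110, 127]

(0,1) stack=L1,L2; from [0,0,0]:
after L1 α=5/8: [215/8, 5/8, 155/8]
after L2 α=1/5: [43/2, 331/10, 527/10]
→ [22, 33, 53]

query (0,0) [L1,L2] — begin 0,0,0
after L1 α=1/2: [211/2, 135/2, 219/2]
after L2 α=1/2: [379/4, 235/4, 613/4]
→ [95, 59, 153]


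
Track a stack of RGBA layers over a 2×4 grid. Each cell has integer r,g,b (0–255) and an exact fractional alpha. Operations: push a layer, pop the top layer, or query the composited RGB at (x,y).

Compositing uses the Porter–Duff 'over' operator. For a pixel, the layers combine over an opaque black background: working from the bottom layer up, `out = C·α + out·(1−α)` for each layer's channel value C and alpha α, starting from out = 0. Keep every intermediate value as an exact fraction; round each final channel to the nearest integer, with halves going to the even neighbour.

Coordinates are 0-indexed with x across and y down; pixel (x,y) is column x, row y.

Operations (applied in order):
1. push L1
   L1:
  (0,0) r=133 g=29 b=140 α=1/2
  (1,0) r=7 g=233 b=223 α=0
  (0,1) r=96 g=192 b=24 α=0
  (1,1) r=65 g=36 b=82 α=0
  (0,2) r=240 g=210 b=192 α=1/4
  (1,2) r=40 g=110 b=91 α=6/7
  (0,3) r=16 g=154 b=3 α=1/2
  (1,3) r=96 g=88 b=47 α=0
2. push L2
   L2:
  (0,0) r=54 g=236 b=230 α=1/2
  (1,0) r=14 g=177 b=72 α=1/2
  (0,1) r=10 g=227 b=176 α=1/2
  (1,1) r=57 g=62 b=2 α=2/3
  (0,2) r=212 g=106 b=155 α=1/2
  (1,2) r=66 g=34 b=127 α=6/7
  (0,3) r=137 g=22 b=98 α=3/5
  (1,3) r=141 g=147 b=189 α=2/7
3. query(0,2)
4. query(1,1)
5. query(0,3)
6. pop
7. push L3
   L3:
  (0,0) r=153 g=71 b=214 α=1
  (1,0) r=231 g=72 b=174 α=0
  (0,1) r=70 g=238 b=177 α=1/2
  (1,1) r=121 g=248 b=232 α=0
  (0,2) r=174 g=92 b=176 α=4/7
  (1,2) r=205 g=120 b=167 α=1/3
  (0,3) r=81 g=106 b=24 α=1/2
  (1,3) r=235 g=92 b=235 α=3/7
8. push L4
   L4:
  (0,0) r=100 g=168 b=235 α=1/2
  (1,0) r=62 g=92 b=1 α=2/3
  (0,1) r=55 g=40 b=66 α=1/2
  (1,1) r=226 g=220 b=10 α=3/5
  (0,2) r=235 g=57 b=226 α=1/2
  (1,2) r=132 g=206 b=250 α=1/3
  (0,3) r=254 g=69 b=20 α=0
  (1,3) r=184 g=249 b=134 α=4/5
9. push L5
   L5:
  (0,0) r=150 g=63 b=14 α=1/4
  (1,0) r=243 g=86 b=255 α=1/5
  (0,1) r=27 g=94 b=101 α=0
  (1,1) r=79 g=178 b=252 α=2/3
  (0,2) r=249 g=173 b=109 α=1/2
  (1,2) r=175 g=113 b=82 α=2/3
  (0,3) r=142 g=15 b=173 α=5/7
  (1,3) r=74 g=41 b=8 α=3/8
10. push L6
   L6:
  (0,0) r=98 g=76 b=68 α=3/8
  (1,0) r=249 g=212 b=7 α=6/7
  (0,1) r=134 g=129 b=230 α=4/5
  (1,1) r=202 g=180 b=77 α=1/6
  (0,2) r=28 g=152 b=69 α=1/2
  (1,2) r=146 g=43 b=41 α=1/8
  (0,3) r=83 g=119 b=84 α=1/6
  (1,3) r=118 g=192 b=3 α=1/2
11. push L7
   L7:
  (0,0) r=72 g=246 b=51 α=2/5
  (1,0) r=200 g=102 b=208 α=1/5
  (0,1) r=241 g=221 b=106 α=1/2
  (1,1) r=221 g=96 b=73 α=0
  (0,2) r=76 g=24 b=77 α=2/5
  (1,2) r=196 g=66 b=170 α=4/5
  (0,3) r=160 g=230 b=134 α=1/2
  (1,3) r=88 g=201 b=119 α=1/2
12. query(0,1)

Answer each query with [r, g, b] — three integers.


(0,2) stack=L1,L2; from [0,0,0]:
+L1 (α=1/4) → [60, 105/2, 48]
+L2 (α=1/2) → [136, 317/4, 203/2]
→ [136, 79, 102]

at x=1,y=1 over L1,L2:
after L1 α=0: [0, 0, 0]
after L2 α=2/3: [38, 124/3, 4/3]
= [38, 41, 1]

query (0,3) [L1,L2] — begin 0,0,0
L1 α=1/2: [8, 77, 3/2]
L2 α=3/5: [427/5, 44, 297/5]
= [85, 44, 59]

(0,1) stack=L1,L3,L4,L5,L6,L7; from [0,0,0]:
after L1 α=0: [0, 0, 0]
after L3 α=1/2: [35, 119, 177/2]
after L4 α=1/2: [45, 159/2, 309/4]
after L5 α=0: [45, 159/2, 309/4]
after L6 α=4/5: [581/5, 1191/10, 3989/20]
after L7 α=1/2: [893/5, 3401/20, 6109/40]
rounded: [179, 170, 153]


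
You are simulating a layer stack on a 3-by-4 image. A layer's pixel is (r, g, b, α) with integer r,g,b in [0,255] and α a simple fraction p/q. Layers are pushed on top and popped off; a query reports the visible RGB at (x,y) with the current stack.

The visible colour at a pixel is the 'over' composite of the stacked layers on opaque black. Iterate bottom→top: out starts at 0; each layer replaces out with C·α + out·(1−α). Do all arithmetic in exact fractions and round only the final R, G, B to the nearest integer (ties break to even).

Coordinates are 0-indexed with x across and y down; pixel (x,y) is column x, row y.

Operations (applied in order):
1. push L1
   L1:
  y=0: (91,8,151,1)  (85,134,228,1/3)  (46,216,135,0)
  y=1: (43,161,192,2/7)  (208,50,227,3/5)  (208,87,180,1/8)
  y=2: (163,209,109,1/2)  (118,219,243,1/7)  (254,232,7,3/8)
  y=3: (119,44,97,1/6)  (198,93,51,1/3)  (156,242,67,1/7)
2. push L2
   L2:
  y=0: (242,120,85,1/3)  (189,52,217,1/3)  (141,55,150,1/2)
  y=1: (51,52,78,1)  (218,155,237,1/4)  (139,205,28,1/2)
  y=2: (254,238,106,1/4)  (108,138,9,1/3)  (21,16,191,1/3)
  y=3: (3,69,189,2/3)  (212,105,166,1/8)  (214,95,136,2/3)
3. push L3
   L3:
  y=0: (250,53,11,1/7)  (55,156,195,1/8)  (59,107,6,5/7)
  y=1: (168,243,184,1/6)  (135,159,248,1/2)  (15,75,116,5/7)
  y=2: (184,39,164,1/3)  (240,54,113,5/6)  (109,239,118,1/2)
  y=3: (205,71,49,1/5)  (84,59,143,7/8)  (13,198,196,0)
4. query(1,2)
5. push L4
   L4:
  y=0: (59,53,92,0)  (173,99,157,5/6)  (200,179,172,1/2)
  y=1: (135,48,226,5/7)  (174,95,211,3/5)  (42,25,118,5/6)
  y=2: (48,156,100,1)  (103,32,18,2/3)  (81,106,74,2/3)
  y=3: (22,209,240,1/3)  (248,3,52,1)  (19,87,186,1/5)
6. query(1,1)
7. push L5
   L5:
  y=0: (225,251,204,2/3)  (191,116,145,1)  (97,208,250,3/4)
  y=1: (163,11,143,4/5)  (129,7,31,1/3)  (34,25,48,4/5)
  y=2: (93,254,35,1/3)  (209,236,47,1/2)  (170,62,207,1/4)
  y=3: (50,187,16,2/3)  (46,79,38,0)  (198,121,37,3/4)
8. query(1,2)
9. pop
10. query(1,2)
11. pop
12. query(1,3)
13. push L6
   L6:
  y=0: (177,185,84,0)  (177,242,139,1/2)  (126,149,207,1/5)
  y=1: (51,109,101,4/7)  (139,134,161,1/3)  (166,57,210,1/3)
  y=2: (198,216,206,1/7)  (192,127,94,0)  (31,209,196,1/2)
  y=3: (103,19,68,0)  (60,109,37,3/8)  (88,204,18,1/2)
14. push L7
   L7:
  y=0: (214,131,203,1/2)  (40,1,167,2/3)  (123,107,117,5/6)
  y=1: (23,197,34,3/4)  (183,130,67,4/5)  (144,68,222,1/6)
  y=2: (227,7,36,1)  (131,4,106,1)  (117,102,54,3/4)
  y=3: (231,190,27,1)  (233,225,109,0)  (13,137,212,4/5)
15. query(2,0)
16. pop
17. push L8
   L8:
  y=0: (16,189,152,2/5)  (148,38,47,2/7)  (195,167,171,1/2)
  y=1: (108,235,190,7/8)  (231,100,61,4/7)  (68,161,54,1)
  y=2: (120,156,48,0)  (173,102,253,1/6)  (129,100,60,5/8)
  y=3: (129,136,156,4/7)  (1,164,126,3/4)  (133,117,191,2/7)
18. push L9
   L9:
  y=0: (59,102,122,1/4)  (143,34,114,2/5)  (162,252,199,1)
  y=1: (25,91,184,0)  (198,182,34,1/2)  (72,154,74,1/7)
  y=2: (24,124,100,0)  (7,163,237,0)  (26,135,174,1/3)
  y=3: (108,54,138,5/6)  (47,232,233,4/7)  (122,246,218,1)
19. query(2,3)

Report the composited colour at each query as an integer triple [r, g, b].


query (1,2) [L1,L2,L3] — begin 0,0,0
L1 α=1/7: [118/7, 219/7, 243/7]
L2 α=1/3: [992/21, 468/7, 183/7]
L3 α=5/6: [13096/63, 393/7, 2069/21]
→ [208, 56, 99]

at x=1,y=1 over L1,L2,L3,L4:
+L1 (α=3/5) → [624/5, 30, 681/5]
+L2 (α=1/4) → [1481/10, 245/4, 807/5]
+L3 (α=1/2) → [2831/20, 881/8, 2047/10]
+L4 (α=3/5) → [8051/50, 2021/20, 5212/25]
rounded: [161, 101, 208]

at x=1,y=2 over L1,L2,L3,L4,L5:
+L1 (α=1/7) → [118/7, 219/7, 243/7]
+L2 (α=1/3) → [992/21, 468/7, 183/7]
+L3 (α=5/6) → [13096/63, 393/7, 2069/21]
+L4 (α=2/3) → [26074/189, 841/21, 2825/63]
+L5 (α=1/2) → [65575/378, 5797/42, 2893/63]
rounded: [173, 138, 46]

query (1,2) [L1,L2,L3,L4] — begin 0,0,0
after L1 α=1/7: [118/7, 219/7, 243/7]
after L2 α=1/3: [992/21, 468/7, 183/7]
after L3 α=5/6: [13096/63, 393/7, 2069/21]
after L4 α=2/3: [26074/189, 841/21, 2825/63]
→ [138, 40, 45]

at x=1,y=3 over L1,L2,L3:
+L1 (α=1/3) → [66, 31, 17]
+L2 (α=1/8) → [337/4, 161/4, 285/8]
+L3 (α=7/8) → [2689/32, 1813/32, 8293/64]
rounded: [84, 57, 130]

(2,0) stack=L1,L2,L3,L6,L7; from [0,0,0]:
after L1 α=0: [0, 0, 0]
after L2 α=1/2: [141/2, 55/2, 75]
after L3 α=5/7: [436/7, 590/7, 180/7]
after L6 α=1/5: [2626/35, 3403/35, 2169/35]
after L7 α=5/6: [24151/210, 3688/35, 3774/35]
rounded: [115, 105, 108]

query (2,3) [L1,L2,L3,L6,L8,L9] — begin 0,0,0
+L1 (α=1/7) → [156/7, 242/7, 67/7]
+L2 (α=2/3) → [3152/21, 524/7, 657/7]
+L3 (α=0) → [3152/21, 524/7, 657/7]
+L6 (α=1/2) → [2500/21, 976/7, 783/14]
+L8 (α=2/7) → [18086/147, 6518/49, 9263/98]
+L9 (α=1) → [122, 246, 218]
→ [122, 246, 218]


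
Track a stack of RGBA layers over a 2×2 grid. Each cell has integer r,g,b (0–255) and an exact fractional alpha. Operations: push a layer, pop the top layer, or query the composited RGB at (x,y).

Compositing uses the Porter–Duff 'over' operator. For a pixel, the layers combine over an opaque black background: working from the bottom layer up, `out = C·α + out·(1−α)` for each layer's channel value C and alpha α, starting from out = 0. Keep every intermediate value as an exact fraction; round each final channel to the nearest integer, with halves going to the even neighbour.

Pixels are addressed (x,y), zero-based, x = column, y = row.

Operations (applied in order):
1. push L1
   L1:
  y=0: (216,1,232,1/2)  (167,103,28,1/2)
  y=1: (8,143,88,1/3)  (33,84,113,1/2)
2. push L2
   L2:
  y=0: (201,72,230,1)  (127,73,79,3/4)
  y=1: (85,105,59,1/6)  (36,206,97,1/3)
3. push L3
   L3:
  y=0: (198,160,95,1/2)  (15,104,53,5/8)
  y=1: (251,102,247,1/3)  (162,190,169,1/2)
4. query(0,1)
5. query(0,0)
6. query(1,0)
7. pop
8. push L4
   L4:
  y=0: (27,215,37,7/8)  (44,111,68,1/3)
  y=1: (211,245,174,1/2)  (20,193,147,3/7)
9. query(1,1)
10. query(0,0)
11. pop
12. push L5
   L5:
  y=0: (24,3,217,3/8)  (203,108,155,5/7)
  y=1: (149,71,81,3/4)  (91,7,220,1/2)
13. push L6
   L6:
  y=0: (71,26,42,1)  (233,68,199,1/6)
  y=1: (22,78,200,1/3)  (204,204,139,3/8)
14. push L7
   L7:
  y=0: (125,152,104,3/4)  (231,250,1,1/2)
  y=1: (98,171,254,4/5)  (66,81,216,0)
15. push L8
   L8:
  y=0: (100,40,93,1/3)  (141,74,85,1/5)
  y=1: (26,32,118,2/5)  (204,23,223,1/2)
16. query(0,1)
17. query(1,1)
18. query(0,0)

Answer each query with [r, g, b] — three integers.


(0,1) stack=L1,L2,L3; from [0,0,0]:
+L1 (α=1/3) → [8/3, 143/3, 88/3]
+L2 (α=1/6) → [295/18, 515/9, 617/18]
+L3 (α=1/3) → [2554/27, 1948/27, 2840/27]
→ [95, 72, 105]

at x=0,y=0 over L1,L2,L3:
+L1 (α=1/2) → [108, 1/2, 116]
+L2 (α=1) → [201, 72, 230]
+L3 (α=1/2) → [399/2, 116, 325/2]
rounded: [200, 116, 162]

(1,0) stack=L1,L2,L3; from [0,0,0]:
+L1 (α=1/2) → [167/2, 103/2, 14]
+L2 (α=3/4) → [929/8, 541/8, 251/4]
+L3 (α=5/8) → [3387/64, 5783/64, 1813/32]
rounded: [53, 90, 57]

at x=1,y=1 over L1,L2,L4:
after L1 α=1/2: [33/2, 42, 113/2]
after L2 α=1/3: [23, 290/3, 70]
after L4 α=3/7: [152/7, 2897/21, 103]
→ [22, 138, 103]

at x=0,y=0 over L1,L2,L4:
L1 α=1/2: [108, 1/2, 116]
L2 α=1: [201, 72, 230]
L4 α=7/8: [195/4, 1577/8, 489/8]
rounded: [49, 197, 61]

at x=0,y=1 over L1,L2,L5,L6,L7,L8:
L1 α=1/3: [8/3, 143/3, 88/3]
L2 α=1/6: [295/18, 515/9, 617/18]
L5 α=3/4: [8341/72, 608/9, 4991/72]
L6 α=1/3: [9133/108, 1918/27, 12191/108]
L7 α=4/5: [51469/540, 20386/135, 121919/540]
L8 α=2/5: [60829/900, 23266/225, 164399/900]
= [68, 103, 183]

at x=1,y=1 over L1,L2,L5,L6,L7,L8:
L1 α=1/2: [33/2, 42, 113/2]
L2 α=1/3: [23, 290/3, 70]
L5 α=1/2: [57, 311/6, 145]
L6 α=3/8: [897/8, 5227/48, 571/4]
L7 α=0: [897/8, 5227/48, 571/4]
L8 α=1/2: [2529/16, 6331/96, 1463/8]
→ [158, 66, 183]

query (0,0) [L1,L2,L5,L6,L7,L8] — begin 0,0,0
+L1 (α=1/2) → [108, 1/2, 116]
+L2 (α=1) → [201, 72, 230]
+L5 (α=3/8) → [1077/8, 369/8, 1801/8]
+L6 (α=1) → [71, 26, 42]
+L7 (α=3/4) → [223/2, 241/2, 177/2]
+L8 (α=1/3) → [323/3, 281/3, 90]
= [108, 94, 90]


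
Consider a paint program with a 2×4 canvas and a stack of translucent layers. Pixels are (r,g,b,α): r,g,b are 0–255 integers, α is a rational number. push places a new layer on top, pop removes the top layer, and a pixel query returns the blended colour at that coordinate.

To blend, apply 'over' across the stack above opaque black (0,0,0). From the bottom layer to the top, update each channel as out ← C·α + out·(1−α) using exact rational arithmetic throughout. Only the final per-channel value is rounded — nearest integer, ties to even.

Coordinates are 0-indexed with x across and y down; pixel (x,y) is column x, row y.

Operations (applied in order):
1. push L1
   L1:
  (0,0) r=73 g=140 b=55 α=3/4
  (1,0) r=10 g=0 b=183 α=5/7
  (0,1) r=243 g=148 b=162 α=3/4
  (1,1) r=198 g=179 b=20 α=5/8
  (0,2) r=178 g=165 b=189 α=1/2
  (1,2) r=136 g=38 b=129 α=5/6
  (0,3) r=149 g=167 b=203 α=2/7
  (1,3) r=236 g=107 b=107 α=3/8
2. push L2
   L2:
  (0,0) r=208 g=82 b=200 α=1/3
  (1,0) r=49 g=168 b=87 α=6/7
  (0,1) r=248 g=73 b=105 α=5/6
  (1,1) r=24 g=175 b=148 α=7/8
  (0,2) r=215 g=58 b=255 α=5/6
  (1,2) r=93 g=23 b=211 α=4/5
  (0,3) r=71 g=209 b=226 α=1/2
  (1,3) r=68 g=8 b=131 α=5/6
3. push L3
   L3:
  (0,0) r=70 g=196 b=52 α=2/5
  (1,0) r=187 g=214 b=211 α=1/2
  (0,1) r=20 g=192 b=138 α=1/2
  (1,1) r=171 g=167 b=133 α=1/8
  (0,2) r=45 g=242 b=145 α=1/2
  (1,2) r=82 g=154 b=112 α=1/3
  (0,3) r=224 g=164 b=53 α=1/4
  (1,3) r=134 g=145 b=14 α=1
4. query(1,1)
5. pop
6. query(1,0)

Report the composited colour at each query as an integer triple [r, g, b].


at x=1,y=1 over L1,L2,L3:
+L1 (α=5/8) → [495/4, 895/8, 25/2]
+L2 (α=7/8) → [1167/32, 10695/64, 2097/16]
+L3 (α=1/8) → [13641/256, 85553/512, 16807/128]
→ [53, 167, 131]

(1,0) stack=L1,L2; from [0,0,0]:
+L1 (α=5/7) → [50/7, 0, 915/7]
+L2 (α=6/7) → [2108/49, 144, 4569/49]
= [43, 144, 93]
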